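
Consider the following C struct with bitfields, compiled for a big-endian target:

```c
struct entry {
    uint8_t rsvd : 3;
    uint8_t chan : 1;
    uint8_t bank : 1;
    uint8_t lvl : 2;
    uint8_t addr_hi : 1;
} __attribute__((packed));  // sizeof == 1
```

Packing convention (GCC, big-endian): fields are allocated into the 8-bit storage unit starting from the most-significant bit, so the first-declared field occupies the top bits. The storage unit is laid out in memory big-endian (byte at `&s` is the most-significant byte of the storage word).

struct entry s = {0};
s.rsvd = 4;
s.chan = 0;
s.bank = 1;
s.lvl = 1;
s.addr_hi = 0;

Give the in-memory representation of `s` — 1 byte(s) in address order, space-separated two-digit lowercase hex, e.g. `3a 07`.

8a

[5+:3] rsvd=4 & 0x7 = 0x4; word=0x80
[4+:1] chan=0 & 0x1 = 0x0; word=0x80
[3+:1] bank=1 & 0x1 = 0x1; word=0x88
[1+:2] lvl=1 & 0x3 = 0x1; word=0x8a
[0+:1] addr_hi=0 & 0x1 = 0x0; word=0x8a
word = 0x8a → big-endian bytes:
  [0]=0x8a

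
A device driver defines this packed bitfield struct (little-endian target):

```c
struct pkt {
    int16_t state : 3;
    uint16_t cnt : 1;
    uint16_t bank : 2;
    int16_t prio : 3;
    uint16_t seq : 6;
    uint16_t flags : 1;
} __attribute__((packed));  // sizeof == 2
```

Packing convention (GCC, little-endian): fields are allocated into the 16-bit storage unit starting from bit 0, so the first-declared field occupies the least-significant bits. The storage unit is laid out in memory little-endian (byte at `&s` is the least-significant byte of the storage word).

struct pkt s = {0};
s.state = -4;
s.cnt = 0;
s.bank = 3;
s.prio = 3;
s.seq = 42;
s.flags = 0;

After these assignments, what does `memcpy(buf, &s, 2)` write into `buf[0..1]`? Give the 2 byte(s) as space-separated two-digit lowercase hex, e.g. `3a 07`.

state (3b) val=-4 bits=0x4 at bit 0: 0x0004
cnt (1b) val=0 bits=0x0 at bit 3: 0x0004
bank (2b) val=3 bits=0x3 at bit 4: 0x0034
prio (3b) val=3 bits=0x3 at bit 6: 0x00f4
seq (6b) val=42 bits=0x2a at bit 9: 0x54f4
flags (1b) val=0 bits=0x0 at bit 15: 0x54f4
word = 0x54f4 → little-endian bytes:
  [0]=0xf4  [1]=0x54

f4 54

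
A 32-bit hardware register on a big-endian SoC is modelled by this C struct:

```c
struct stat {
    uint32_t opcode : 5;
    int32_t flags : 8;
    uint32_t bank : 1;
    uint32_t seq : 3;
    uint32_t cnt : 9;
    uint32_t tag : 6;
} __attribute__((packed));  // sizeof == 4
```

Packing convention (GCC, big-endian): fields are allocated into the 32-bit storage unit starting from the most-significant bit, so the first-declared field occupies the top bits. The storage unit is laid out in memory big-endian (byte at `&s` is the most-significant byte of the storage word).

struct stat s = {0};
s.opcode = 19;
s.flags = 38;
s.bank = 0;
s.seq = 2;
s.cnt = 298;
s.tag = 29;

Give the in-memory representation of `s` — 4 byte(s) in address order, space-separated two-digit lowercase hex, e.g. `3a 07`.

opcode (5b) val=19 bits=0x13 at bit 27: 0x98000000
flags (8b) val=38 bits=0x26 at bit 19: 0x99300000
bank (1b) val=0 bits=0x0 at bit 18: 0x99300000
seq (3b) val=2 bits=0x2 at bit 15: 0x99310000
cnt (9b) val=298 bits=0x12a at bit 6: 0x99314a80
tag (6b) val=29 bits=0x1d at bit 0: 0x99314a9d
word = 0x99314a9d → big-endian bytes:
  [0]=0x99  [1]=0x31  [2]=0x4a  [3]=0x9d

99 31 4a 9d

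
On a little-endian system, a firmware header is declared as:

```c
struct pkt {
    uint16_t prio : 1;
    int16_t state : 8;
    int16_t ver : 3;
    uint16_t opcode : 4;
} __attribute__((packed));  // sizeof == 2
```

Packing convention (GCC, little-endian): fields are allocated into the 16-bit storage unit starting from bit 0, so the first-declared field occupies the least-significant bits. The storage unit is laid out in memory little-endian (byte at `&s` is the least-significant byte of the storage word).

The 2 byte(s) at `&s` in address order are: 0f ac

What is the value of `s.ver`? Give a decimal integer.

[0]=0x0f [1]=0xac (little-endian) → word 0xac0f
prio [0+:1] = (word>>0) & 0x1 = 1
state [1+:8] = (word>>1) & 0xff = 7
ver [9+:3] = (word>>9) & 0x7 = 6  ←
opcode [12+:4] = (word>>12) & 0xf = 10
ver signed 3b, MSB=1: 6 - 8 = -2

-2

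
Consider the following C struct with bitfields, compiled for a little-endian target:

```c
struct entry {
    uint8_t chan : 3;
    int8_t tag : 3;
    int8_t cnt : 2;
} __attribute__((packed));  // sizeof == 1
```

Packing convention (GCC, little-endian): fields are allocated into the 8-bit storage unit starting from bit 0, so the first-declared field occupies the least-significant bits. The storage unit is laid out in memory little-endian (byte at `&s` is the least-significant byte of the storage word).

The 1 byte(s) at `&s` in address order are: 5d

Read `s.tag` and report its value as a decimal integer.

3

[0]=0x5d (little-endian) → word 0x5d
chan:3 @ bit 0 → (0x5d>>0)&0x7 = 0x5
tag:3 @ bit 3 → (0x5d>>3)&0x7 = 0x3  ←
cnt:2 @ bit 6 → (0x5d>>6)&0x3 = 0x1
tag signed 3b, MSB=0: value = 3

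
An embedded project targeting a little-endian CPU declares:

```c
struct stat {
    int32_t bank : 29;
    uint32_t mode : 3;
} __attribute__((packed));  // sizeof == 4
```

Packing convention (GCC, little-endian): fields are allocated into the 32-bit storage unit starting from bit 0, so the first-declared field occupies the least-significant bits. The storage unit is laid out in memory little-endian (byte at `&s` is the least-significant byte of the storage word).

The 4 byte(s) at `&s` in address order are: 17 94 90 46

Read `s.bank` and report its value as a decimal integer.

[0]=0x17 [1]=0x94 [2]=0x90 [3]=0x46 (little-endian) → word 0x46909417
bank:29 @ bit 0 → (0x46909417>>0)&0x1fffffff = 0x6909417  ←
mode:3 @ bit 29 → (0x46909417>>29)&0x7 = 0x2
bank signed 29b, MSB=0: value = 110138391

110138391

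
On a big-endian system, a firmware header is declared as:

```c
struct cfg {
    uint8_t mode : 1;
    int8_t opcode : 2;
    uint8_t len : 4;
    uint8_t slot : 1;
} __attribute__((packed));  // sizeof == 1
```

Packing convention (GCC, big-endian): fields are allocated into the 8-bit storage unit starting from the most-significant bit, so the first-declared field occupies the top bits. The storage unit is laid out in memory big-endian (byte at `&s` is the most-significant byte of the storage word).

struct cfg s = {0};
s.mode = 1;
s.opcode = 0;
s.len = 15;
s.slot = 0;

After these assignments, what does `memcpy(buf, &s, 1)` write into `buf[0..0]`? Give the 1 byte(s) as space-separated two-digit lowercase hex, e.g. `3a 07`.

9e

mode:1 = 1 → 0x1 << 7 → word 0x80
opcode:2 = 0 → 0x0 << 5 → word 0x80
len:4 = 15 → 0xf << 1 → word 0x9e
slot:1 = 0 → 0x0 << 0 → word 0x9e
word = 0x9e → big-endian bytes:
  [0]=0x9e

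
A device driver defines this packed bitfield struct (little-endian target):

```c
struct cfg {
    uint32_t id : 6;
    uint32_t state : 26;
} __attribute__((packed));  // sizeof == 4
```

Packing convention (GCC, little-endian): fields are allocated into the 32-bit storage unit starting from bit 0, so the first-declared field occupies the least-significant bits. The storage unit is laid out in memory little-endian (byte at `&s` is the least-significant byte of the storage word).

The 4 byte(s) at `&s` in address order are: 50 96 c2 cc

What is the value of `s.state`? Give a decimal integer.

53676633

[0]=0x50 [1]=0x96 [2]=0xc2 [3]=0xcc (little-endian) → word 0xccc29650
id:6 @ bit 0 → (0xccc29650>>0)&0x3f = 0x10
state:26 @ bit 6 → (0xccc29650>>6)&0x3ffffff = 0x3330a59  ←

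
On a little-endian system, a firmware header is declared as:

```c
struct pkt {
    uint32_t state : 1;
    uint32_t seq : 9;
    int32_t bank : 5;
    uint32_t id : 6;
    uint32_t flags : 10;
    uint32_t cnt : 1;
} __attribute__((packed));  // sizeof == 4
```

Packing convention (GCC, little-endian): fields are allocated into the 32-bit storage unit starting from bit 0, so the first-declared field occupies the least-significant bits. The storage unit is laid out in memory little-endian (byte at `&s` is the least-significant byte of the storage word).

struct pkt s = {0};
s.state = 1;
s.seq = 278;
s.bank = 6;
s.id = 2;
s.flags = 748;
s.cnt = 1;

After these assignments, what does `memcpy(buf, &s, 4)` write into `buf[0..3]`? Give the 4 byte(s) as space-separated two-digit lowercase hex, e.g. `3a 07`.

[0+:1] state=1 & 0x1 = 0x1; word=0x00000001
[1+:9] seq=278 & 0x1ff = 0x116; word=0x0000022d
[10+:5] bank=6 & 0x1f = 0x6; word=0x00001a2d
[15+:6] id=2 & 0x3f = 0x2; word=0x00011a2d
[21+:10] flags=748 & 0x3ff = 0x2ec; word=0x5d811a2d
[31+:1] cnt=1 & 0x1 = 0x1; word=0xdd811a2d
word = 0xdd811a2d → little-endian bytes:
  [0]=0x2d  [1]=0x1a  [2]=0x81  [3]=0xdd

2d 1a 81 dd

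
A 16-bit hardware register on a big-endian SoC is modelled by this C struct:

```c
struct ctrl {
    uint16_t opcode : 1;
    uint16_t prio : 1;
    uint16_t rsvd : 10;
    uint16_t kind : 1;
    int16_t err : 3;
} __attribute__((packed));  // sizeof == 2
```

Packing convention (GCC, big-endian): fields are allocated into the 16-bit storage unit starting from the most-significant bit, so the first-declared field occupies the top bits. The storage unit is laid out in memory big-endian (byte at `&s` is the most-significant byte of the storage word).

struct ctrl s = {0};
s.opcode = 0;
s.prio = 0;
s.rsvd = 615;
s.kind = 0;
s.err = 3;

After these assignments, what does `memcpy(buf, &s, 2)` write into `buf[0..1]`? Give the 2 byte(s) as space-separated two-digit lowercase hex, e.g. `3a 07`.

opcode:1 = 0 → 0x0 << 15 → word 0x0000
prio:1 = 0 → 0x0 << 14 → word 0x0000
rsvd:10 = 615 → 0x267 << 4 → word 0x2670
kind:1 = 0 → 0x0 << 3 → word 0x2670
err:3 = 3 → 0x3 << 0 → word 0x2673
word = 0x2673 → big-endian bytes:
  [0]=0x26  [1]=0x73

26 73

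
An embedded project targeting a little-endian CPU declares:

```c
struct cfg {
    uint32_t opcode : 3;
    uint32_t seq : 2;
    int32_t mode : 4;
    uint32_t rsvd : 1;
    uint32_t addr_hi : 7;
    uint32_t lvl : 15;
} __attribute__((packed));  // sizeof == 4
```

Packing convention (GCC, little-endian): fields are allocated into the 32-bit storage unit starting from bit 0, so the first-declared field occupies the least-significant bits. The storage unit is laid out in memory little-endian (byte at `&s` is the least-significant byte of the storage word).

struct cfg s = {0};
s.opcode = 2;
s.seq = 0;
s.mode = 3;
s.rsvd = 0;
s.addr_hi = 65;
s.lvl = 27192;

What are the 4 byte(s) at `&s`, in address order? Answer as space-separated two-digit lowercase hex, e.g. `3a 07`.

opcode (3b) val=2 bits=0x2 at bit 0: 0x00000002
seq (2b) val=0 bits=0x0 at bit 3: 0x00000002
mode (4b) val=3 bits=0x3 at bit 5: 0x00000062
rsvd (1b) val=0 bits=0x0 at bit 9: 0x00000062
addr_hi (7b) val=65 bits=0x41 at bit 10: 0x00010462
lvl (15b) val=27192 bits=0x6a38 at bit 17: 0xd4710462
word = 0xd4710462 → little-endian bytes:
  [0]=0x62  [1]=0x04  [2]=0x71  [3]=0xd4

62 04 71 d4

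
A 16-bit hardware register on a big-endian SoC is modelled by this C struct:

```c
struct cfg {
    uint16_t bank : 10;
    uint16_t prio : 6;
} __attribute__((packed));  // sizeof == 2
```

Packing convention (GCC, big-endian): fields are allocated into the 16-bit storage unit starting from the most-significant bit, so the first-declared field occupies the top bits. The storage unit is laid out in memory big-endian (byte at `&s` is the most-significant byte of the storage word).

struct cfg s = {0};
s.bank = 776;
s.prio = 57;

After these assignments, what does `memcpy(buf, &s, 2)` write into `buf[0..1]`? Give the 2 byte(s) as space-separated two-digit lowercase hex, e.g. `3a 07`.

bank:10 = 776 → 0x308 << 6 → word 0xc200
prio:6 = 57 → 0x39 << 0 → word 0xc239
word = 0xc239 → big-endian bytes:
  [0]=0xc2  [1]=0x39

c2 39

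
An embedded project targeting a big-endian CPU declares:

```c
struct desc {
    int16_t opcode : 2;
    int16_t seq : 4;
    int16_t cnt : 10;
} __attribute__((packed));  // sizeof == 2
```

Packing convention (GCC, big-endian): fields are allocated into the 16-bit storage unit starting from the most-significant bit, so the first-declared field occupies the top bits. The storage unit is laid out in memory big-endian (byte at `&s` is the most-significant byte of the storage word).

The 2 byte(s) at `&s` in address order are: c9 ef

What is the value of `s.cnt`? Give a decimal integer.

495

[0]=0xc9 [1]=0xef (big-endian) → word 0xc9ef
opcode:2 @ bit 14 → (0xc9ef>>14)&0x3 = 0x3
seq:4 @ bit 10 → (0xc9ef>>10)&0xf = 0x2
cnt:10 @ bit 0 → (0xc9ef>>0)&0x3ff = 0x1ef  ←
cnt signed 10b, MSB=0: value = 495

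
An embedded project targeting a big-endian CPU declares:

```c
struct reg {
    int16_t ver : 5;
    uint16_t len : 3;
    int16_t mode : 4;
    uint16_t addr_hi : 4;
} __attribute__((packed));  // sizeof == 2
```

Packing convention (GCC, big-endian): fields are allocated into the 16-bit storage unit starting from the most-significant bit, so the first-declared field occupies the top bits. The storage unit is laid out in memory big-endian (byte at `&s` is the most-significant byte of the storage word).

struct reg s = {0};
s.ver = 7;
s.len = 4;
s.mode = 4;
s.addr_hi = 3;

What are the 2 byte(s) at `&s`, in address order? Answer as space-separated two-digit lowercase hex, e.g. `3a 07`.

3c 43

ver (5b) val=7 bits=0x7 at bit 11: 0x3800
len (3b) val=4 bits=0x4 at bit 8: 0x3c00
mode (4b) val=4 bits=0x4 at bit 4: 0x3c40
addr_hi (4b) val=3 bits=0x3 at bit 0: 0x3c43
word = 0x3c43 → big-endian bytes:
  [0]=0x3c  [1]=0x43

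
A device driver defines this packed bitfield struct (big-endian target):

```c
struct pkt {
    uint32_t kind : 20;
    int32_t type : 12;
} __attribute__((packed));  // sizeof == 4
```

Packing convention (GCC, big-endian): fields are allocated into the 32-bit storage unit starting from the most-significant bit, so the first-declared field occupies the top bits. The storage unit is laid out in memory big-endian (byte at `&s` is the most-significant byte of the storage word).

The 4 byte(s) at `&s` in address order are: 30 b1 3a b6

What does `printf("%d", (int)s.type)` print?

-1354

[0]=0x30 [1]=0xb1 [2]=0x3a [3]=0xb6 (big-endian) → word 0x30b13ab6
kind:20 @ bit 12 → (0x30b13ab6>>12)&0xfffff = 0x30b13
type:12 @ bit 0 → (0x30b13ab6>>0)&0xfff = 0xab6  ←
type signed 12b, MSB=1: 2742 - 4096 = -1354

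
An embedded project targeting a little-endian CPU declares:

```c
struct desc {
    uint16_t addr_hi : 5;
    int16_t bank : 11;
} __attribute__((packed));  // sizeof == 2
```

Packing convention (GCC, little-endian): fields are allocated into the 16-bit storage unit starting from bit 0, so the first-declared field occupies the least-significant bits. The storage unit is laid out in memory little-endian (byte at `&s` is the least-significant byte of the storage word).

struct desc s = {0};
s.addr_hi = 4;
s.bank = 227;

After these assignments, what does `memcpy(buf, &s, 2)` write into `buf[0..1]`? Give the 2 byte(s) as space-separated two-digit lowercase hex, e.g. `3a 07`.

addr_hi:5 = 4 → 0x4 << 0 → word 0x0004
bank:11 = 227 → 0xe3 << 5 → word 0x1c64
word = 0x1c64 → little-endian bytes:
  [0]=0x64  [1]=0x1c

64 1c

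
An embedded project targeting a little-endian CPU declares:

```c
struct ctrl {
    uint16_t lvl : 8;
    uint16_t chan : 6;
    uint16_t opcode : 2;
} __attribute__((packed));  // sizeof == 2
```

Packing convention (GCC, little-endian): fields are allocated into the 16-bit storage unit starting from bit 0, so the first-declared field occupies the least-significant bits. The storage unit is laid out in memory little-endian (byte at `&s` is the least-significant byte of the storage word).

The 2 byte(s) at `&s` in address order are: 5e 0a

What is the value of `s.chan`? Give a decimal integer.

[0]=0x5e [1]=0x0a (little-endian) → word 0x0a5e
lvl:8 @ bit 0 → (0x0a5e>>0)&0xff = 0x5e
chan:6 @ bit 8 → (0x0a5e>>8)&0x3f = 0xa  ←
opcode:2 @ bit 14 → (0x0a5e>>14)&0x3 = 0x0

10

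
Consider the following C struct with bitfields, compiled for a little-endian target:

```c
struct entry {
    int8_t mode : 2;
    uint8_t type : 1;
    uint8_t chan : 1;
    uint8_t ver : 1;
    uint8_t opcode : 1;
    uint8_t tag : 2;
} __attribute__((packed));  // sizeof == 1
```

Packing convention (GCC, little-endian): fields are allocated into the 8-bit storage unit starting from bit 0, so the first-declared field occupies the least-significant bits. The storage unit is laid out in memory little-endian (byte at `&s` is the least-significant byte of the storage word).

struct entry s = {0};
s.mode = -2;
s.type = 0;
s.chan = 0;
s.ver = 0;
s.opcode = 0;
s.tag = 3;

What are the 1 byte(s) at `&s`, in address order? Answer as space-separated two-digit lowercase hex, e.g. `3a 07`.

mode:2 = -2 → 0x2 << 0 → word 0x02
type:1 = 0 → 0x0 << 2 → word 0x02
chan:1 = 0 → 0x0 << 3 → word 0x02
ver:1 = 0 → 0x0 << 4 → word 0x02
opcode:1 = 0 → 0x0 << 5 → word 0x02
tag:2 = 3 → 0x3 << 6 → word 0xc2
word = 0xc2 → little-endian bytes:
  [0]=0xc2

c2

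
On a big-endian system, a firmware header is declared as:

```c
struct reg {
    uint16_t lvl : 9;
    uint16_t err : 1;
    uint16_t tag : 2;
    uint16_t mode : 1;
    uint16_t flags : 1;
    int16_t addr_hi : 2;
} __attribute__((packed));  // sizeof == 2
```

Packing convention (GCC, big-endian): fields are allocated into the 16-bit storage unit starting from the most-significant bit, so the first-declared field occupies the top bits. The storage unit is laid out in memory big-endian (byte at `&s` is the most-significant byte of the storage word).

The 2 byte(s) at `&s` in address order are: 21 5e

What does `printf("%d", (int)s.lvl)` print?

66

[0]=0x21 [1]=0x5e (big-endian) → word 0x215e
lvl [7+:9] = (word>>7) & 0x1ff = 66  ←
err [6+:1] = (word>>6) & 0x1 = 1
tag [4+:2] = (word>>4) & 0x3 = 1
mode [3+:1] = (word>>3) & 0x1 = 1
flags [2+:1] = (word>>2) & 0x1 = 1
addr_hi [0+:2] = (word>>0) & 0x3 = 2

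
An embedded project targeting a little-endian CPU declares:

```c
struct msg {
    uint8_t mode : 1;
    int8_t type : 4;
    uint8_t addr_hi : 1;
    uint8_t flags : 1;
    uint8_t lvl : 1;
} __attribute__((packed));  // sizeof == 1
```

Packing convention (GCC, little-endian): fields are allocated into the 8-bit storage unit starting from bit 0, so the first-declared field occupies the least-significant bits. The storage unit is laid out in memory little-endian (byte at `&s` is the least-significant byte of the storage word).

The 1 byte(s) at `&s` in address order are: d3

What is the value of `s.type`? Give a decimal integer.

-7

[0]=0xd3 (little-endian) → word 0xd3
mode [0+:1] = (word>>0) & 0x1 = 1
type [1+:4] = (word>>1) & 0xf = 9  ←
addr_hi [5+:1] = (word>>5) & 0x1 = 0
flags [6+:1] = (word>>6) & 0x1 = 1
lvl [7+:1] = (word>>7) & 0x1 = 1
type signed 4b, MSB=1: 9 - 16 = -7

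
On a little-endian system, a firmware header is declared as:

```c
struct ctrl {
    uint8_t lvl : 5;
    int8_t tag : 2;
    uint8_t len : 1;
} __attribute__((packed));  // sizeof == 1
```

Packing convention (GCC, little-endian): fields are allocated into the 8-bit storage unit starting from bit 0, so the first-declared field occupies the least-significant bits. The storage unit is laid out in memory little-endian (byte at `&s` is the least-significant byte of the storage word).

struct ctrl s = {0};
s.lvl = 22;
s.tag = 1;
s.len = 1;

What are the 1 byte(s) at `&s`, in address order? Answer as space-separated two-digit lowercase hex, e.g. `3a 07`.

b6

lvl:5 = 22 → 0x16 << 0 → word 0x16
tag:2 = 1 → 0x1 << 5 → word 0x36
len:1 = 1 → 0x1 << 7 → word 0xb6
word = 0xb6 → little-endian bytes:
  [0]=0xb6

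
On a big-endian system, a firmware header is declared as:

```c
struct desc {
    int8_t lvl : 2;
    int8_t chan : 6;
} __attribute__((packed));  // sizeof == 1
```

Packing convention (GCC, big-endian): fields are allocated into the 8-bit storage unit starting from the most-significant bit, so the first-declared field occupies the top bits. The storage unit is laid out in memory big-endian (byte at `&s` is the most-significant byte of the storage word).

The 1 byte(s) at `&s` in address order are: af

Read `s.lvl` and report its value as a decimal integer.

-2

[0]=0xaf (big-endian) → word 0xaf
lvl [6+:2] = (word>>6) & 0x3 = 2  ←
chan [0+:6] = (word>>0) & 0x3f = 47
lvl signed 2b, MSB=1: 2 - 4 = -2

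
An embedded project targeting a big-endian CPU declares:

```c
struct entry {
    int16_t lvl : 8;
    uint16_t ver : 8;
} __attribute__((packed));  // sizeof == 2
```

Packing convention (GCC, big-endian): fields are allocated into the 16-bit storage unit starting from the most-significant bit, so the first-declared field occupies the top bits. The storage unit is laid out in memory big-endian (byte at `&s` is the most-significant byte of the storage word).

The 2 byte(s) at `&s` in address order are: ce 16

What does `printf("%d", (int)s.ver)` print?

[0]=0xce [1]=0x16 (big-endian) → word 0xce16
lvl:8 @ bit 8 → (0xce16>>8)&0xff = 0xce
ver:8 @ bit 0 → (0xce16>>0)&0xff = 0x16  ←

22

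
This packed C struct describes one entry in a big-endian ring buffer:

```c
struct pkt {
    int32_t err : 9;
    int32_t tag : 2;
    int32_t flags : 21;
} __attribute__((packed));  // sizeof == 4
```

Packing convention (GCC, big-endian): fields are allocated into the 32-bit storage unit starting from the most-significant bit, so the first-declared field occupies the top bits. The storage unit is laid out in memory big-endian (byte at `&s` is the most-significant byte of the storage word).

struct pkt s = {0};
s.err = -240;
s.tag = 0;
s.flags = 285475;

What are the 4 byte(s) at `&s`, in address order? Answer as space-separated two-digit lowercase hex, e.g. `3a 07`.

[23+:9] err=-240 & 0x1ff = 0x110; word=0x88000000
[21+:2] tag=0 & 0x3 = 0x0; word=0x88000000
[0+:21] flags=285475 & 0x1fffff = 0x45b23; word=0x88045b23
word = 0x88045b23 → big-endian bytes:
  [0]=0x88  [1]=0x04  [2]=0x5b  [3]=0x23

88 04 5b 23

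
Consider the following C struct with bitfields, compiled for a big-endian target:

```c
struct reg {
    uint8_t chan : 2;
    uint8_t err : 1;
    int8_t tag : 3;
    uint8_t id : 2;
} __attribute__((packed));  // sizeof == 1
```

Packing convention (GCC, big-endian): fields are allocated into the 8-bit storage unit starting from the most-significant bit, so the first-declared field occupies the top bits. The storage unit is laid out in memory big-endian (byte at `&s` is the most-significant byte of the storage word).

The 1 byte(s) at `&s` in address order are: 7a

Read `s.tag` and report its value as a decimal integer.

[0]=0x7a (big-endian) → word 0x7a
chan:2 @ bit 6 → (0x7a>>6)&0x3 = 0x1
err:1 @ bit 5 → (0x7a>>5)&0x1 = 0x1
tag:3 @ bit 2 → (0x7a>>2)&0x7 = 0x6  ←
id:2 @ bit 0 → (0x7a>>0)&0x3 = 0x2
tag signed 3b, MSB=1: 6 - 8 = -2

-2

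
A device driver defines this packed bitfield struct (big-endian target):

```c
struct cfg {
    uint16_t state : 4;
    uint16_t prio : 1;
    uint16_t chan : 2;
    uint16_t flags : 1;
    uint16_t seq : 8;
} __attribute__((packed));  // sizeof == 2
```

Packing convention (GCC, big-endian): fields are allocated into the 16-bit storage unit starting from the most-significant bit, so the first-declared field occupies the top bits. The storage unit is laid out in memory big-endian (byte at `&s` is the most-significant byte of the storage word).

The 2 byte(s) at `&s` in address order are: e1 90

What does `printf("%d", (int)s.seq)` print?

144

[0]=0xe1 [1]=0x90 (big-endian) → word 0xe190
state:4 @ bit 12 → (0xe190>>12)&0xf = 0xe
prio:1 @ bit 11 → (0xe190>>11)&0x1 = 0x0
chan:2 @ bit 9 → (0xe190>>9)&0x3 = 0x0
flags:1 @ bit 8 → (0xe190>>8)&0x1 = 0x1
seq:8 @ bit 0 → (0xe190>>0)&0xff = 0x90  ←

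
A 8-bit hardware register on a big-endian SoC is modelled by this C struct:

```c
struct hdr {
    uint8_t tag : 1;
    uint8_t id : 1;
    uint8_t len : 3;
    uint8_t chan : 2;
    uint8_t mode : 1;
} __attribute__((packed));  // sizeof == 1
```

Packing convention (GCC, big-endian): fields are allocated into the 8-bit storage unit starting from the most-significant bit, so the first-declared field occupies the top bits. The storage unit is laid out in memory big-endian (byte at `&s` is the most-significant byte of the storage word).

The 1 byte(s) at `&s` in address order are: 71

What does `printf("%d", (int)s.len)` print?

[0]=0x71 (big-endian) → word 0x71
tag [7+:1] = (word>>7) & 0x1 = 0
id [6+:1] = (word>>6) & 0x1 = 1
len [3+:3] = (word>>3) & 0x7 = 6  ←
chan [1+:2] = (word>>1) & 0x3 = 0
mode [0+:1] = (word>>0) & 0x1 = 1

6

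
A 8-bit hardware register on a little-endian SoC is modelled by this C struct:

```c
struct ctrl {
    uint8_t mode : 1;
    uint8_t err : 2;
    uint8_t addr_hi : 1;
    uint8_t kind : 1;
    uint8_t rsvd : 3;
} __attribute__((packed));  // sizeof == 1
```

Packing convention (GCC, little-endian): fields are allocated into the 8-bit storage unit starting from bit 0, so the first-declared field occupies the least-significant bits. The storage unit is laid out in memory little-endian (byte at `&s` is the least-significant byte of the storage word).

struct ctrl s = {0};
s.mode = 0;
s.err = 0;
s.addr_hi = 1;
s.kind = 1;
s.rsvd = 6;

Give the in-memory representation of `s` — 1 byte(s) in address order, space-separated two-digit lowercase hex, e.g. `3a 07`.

[0+:1] mode=0 & 0x1 = 0x0; word=0x00
[1+:2] err=0 & 0x3 = 0x0; word=0x00
[3+:1] addr_hi=1 & 0x1 = 0x1; word=0x08
[4+:1] kind=1 & 0x1 = 0x1; word=0x18
[5+:3] rsvd=6 & 0x7 = 0x6; word=0xd8
word = 0xd8 → little-endian bytes:
  [0]=0xd8

d8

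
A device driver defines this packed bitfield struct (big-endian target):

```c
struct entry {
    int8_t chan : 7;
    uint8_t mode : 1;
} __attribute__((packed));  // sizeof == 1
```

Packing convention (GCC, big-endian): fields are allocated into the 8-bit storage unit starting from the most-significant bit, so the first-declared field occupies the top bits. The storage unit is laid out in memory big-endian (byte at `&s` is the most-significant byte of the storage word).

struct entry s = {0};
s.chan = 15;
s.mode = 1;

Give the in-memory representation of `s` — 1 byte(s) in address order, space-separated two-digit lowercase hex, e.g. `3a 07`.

1f

chan:7 = 15 → 0xf << 1 → word 0x1e
mode:1 = 1 → 0x1 << 0 → word 0x1f
word = 0x1f → big-endian bytes:
  [0]=0x1f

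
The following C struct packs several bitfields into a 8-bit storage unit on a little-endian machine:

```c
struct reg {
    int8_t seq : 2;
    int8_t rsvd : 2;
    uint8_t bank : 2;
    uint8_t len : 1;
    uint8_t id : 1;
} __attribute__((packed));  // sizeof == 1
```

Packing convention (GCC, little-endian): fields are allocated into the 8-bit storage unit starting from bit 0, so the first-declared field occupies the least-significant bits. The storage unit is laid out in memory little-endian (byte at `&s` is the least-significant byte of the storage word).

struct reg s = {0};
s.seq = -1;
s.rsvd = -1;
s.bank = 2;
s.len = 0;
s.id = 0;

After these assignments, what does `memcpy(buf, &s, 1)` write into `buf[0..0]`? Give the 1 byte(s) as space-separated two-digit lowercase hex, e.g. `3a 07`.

seq:2 = -1 → 0x3 << 0 → word 0x03
rsvd:2 = -1 → 0x3 << 2 → word 0x0f
bank:2 = 2 → 0x2 << 4 → word 0x2f
len:1 = 0 → 0x0 << 6 → word 0x2f
id:1 = 0 → 0x0 << 7 → word 0x2f
word = 0x2f → little-endian bytes:
  [0]=0x2f

2f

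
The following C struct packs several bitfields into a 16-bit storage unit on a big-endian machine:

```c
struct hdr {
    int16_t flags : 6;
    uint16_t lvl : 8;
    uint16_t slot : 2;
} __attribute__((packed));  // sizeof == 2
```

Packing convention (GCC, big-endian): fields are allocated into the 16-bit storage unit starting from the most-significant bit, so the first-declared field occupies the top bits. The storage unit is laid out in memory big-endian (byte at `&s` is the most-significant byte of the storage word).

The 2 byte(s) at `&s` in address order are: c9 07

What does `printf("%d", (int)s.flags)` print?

[0]=0xc9 [1]=0x07 (big-endian) → word 0xc907
flags:6 @ bit 10 → (0xc907>>10)&0x3f = 0x32  ←
lvl:8 @ bit 2 → (0xc907>>2)&0xff = 0x41
slot:2 @ bit 0 → (0xc907>>0)&0x3 = 0x3
flags signed 6b, MSB=1: 50 - 64 = -14

-14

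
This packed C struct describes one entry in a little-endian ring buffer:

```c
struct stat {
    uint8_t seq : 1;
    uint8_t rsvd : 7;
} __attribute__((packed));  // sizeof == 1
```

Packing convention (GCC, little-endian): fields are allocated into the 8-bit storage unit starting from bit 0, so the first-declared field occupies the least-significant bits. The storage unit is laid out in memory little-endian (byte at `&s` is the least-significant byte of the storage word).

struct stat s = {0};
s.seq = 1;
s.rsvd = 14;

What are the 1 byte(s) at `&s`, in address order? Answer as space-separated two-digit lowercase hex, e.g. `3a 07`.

1d

seq (1b) val=1 bits=0x1 at bit 0: 0x01
rsvd (7b) val=14 bits=0xe at bit 1: 0x1d
word = 0x1d → little-endian bytes:
  [0]=0x1d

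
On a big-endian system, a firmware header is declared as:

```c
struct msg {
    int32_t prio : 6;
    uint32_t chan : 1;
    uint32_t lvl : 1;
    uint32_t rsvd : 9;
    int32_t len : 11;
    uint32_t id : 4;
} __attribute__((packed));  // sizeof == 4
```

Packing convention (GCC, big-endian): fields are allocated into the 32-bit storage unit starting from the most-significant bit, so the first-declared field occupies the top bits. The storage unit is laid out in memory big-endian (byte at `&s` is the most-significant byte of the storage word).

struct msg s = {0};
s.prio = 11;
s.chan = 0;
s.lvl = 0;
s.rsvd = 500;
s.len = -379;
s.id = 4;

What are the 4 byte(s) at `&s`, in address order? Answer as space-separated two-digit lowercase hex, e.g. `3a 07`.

2c fa 68 54

prio:6 = 11 → 0xb << 26 → word 0x2c000000
chan:1 = 0 → 0x0 << 25 → word 0x2c000000
lvl:1 = 0 → 0x0 << 24 → word 0x2c000000
rsvd:9 = 500 → 0x1f4 << 15 → word 0x2cfa0000
len:11 = -379 → 0x685 << 4 → word 0x2cfa6850
id:4 = 4 → 0x4 << 0 → word 0x2cfa6854
word = 0x2cfa6854 → big-endian bytes:
  [0]=0x2c  [1]=0xfa  [2]=0x68  [3]=0x54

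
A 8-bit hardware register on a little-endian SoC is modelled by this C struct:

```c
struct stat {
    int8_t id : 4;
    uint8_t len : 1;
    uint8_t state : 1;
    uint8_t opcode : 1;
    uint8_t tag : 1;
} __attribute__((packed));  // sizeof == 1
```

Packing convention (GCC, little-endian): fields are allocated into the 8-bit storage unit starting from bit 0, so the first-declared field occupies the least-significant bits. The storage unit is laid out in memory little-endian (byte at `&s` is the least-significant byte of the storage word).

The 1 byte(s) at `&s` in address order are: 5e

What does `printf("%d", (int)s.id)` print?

[0]=0x5e (little-endian) → word 0x5e
id [0+:4] = (word>>0) & 0xf = 14  ←
len [4+:1] = (word>>4) & 0x1 = 1
state [5+:1] = (word>>5) & 0x1 = 0
opcode [6+:1] = (word>>6) & 0x1 = 1
tag [7+:1] = (word>>7) & 0x1 = 0
id signed 4b, MSB=1: 14 - 16 = -2

-2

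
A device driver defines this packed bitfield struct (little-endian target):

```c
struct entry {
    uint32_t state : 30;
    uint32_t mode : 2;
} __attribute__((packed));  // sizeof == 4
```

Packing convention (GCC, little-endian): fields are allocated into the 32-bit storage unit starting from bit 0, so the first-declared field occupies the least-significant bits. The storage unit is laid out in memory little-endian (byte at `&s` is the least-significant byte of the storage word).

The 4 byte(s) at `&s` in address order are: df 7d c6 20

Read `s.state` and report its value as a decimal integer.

[0]=0xdf [1]=0x7d [2]=0xc6 [3]=0x20 (little-endian) → word 0x20c67ddf
state:30 @ bit 0 → (0x20c67ddf>>0)&0x3fffffff = 0x20c67ddf  ←
mode:2 @ bit 30 → (0x20c67ddf>>30)&0x3 = 0x0

549879263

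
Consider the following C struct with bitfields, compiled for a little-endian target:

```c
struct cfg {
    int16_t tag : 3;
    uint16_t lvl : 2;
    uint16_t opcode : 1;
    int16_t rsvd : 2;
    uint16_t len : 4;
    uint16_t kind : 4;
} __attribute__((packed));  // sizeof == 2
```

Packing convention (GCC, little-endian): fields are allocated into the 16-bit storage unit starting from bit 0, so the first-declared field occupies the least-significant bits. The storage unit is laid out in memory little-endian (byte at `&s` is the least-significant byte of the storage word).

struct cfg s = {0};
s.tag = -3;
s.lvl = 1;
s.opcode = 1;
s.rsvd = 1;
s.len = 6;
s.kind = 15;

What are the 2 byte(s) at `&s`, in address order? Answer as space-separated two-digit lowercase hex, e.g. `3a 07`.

tag (3b) val=-3 bits=0x5 at bit 0: 0x0005
lvl (2b) val=1 bits=0x1 at bit 3: 0x000d
opcode (1b) val=1 bits=0x1 at bit 5: 0x002d
rsvd (2b) val=1 bits=0x1 at bit 6: 0x006d
len (4b) val=6 bits=0x6 at bit 8: 0x066d
kind (4b) val=15 bits=0xf at bit 12: 0xf66d
word = 0xf66d → little-endian bytes:
  [0]=0x6d  [1]=0xf6

6d f6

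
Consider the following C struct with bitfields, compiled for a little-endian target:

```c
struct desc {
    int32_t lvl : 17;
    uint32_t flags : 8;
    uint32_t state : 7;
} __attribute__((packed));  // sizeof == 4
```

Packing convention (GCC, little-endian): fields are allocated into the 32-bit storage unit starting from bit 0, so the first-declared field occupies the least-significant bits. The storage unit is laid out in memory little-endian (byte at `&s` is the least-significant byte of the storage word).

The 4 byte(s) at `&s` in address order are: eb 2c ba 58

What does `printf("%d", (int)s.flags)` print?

93

[0]=0xeb [1]=0x2c [2]=0xba [3]=0x58 (little-endian) → word 0x58ba2ceb
lvl:17 @ bit 0 → (0x58ba2ceb>>0)&0x1ffff = 0x2ceb
flags:8 @ bit 17 → (0x58ba2ceb>>17)&0xff = 0x5d  ←
state:7 @ bit 25 → (0x58ba2ceb>>25)&0x7f = 0x2c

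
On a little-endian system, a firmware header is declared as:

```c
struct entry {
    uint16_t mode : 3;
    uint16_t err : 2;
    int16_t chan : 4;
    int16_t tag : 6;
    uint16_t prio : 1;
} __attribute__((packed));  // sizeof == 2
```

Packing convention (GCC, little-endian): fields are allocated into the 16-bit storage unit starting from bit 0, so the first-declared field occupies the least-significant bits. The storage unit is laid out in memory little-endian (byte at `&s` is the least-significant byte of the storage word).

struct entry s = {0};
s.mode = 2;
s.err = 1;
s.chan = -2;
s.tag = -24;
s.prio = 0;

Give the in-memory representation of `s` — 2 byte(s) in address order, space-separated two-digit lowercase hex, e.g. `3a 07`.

ca 51

mode:3 = 2 → 0x2 << 0 → word 0x0002
err:2 = 1 → 0x1 << 3 → word 0x000a
chan:4 = -2 → 0xe << 5 → word 0x01ca
tag:6 = -24 → 0x28 << 9 → word 0x51ca
prio:1 = 0 → 0x0 << 15 → word 0x51ca
word = 0x51ca → little-endian bytes:
  [0]=0xca  [1]=0x51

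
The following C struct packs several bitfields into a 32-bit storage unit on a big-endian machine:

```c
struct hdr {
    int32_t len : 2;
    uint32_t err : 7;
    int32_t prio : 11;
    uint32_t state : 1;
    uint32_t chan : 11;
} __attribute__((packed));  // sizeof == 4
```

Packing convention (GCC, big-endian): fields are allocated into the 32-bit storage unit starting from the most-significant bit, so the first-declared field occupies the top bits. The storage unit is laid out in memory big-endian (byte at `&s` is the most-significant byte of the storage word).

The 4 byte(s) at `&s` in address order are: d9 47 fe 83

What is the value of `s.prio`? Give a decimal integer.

[0]=0xd9 [1]=0x47 [2]=0xfe [3]=0x83 (big-endian) → word 0xd947fe83
len:2 @ bit 30 → (0xd947fe83>>30)&0x3 = 0x3
err:7 @ bit 23 → (0xd947fe83>>23)&0x7f = 0x32
prio:11 @ bit 12 → (0xd947fe83>>12)&0x7ff = 0x47f  ←
state:1 @ bit 11 → (0xd947fe83>>11)&0x1 = 0x1
chan:11 @ bit 0 → (0xd947fe83>>0)&0x7ff = 0x683
prio signed 11b, MSB=1: 1151 - 2048 = -897

-897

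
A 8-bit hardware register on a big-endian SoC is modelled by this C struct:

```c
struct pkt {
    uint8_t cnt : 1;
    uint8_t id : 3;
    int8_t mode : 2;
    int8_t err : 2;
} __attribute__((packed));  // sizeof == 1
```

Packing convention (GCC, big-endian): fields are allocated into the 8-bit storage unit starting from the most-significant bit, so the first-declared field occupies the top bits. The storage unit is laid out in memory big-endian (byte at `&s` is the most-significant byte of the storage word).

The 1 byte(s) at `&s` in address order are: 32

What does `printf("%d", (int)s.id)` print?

[0]=0x32 (big-endian) → word 0x32
cnt [7+:1] = (word>>7) & 0x1 = 0
id [4+:3] = (word>>4) & 0x7 = 3  ←
mode [2+:2] = (word>>2) & 0x3 = 0
err [0+:2] = (word>>0) & 0x3 = 2

3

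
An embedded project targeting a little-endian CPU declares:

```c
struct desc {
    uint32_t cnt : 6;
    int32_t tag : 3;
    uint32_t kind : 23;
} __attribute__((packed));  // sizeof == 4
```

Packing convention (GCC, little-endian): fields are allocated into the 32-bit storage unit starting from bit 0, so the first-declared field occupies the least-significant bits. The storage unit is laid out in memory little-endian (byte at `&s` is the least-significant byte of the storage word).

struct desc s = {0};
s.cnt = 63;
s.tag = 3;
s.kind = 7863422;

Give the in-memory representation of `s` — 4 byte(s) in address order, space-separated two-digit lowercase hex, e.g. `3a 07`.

ff fc f8 ef

cnt (6b) val=63 bits=0x3f at bit 0: 0x0000003f
tag (3b) val=3 bits=0x3 at bit 6: 0x000000ff
kind (23b) val=7863422 bits=0x77fc7e at bit 9: 0xeff8fcff
word = 0xeff8fcff → little-endian bytes:
  [0]=0xff  [1]=0xfc  [2]=0xf8  [3]=0xef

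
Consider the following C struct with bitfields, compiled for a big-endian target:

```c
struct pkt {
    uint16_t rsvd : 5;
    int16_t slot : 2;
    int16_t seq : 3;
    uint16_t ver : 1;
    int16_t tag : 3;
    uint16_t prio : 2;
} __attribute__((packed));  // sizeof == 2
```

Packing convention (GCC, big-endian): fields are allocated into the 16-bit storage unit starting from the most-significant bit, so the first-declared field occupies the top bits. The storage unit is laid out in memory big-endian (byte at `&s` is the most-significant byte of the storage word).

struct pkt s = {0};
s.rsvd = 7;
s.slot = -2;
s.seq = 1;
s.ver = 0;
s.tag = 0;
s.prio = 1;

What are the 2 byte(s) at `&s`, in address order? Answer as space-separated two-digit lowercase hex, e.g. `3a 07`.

[11+:5] rsvd=7 & 0x1f = 0x7; word=0x3800
[9+:2] slot=-2 & 0x3 = 0x2; word=0x3c00
[6+:3] seq=1 & 0x7 = 0x1; word=0x3c40
[5+:1] ver=0 & 0x1 = 0x0; word=0x3c40
[2+:3] tag=0 & 0x7 = 0x0; word=0x3c40
[0+:2] prio=1 & 0x3 = 0x1; word=0x3c41
word = 0x3c41 → big-endian bytes:
  [0]=0x3c  [1]=0x41

3c 41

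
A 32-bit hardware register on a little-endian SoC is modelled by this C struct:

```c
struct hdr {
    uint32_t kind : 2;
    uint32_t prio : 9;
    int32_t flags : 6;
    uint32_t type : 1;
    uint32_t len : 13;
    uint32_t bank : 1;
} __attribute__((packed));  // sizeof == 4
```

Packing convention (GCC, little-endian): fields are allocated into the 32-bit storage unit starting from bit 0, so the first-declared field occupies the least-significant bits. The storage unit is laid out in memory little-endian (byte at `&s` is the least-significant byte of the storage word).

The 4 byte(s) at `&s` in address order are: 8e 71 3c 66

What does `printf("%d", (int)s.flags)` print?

[0]=0x8e [1]=0x71 [2]=0x3c [3]=0x66 (little-endian) → word 0x663c718e
kind:2 @ bit 0 → (0x663c718e>>0)&0x3 = 0x2
prio:9 @ bit 2 → (0x663c718e>>2)&0x1ff = 0x63
flags:6 @ bit 11 → (0x663c718e>>11)&0x3f = 0xe  ←
type:1 @ bit 17 → (0x663c718e>>17)&0x1 = 0x0
len:13 @ bit 18 → (0x663c718e>>18)&0x1fff = 0x198f
bank:1 @ bit 31 → (0x663c718e>>31)&0x1 = 0x0
flags signed 6b, MSB=0: value = 14

14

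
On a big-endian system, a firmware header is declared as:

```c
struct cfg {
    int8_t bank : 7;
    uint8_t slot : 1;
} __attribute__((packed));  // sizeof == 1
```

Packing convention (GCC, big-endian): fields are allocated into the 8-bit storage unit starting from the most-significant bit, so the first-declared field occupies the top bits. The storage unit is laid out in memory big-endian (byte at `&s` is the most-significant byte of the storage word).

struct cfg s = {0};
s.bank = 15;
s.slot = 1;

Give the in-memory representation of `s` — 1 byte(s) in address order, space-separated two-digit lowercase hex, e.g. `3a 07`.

bank (7b) val=15 bits=0xf at bit 1: 0x1e
slot (1b) val=1 bits=0x1 at bit 0: 0x1f
word = 0x1f → big-endian bytes:
  [0]=0x1f

1f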